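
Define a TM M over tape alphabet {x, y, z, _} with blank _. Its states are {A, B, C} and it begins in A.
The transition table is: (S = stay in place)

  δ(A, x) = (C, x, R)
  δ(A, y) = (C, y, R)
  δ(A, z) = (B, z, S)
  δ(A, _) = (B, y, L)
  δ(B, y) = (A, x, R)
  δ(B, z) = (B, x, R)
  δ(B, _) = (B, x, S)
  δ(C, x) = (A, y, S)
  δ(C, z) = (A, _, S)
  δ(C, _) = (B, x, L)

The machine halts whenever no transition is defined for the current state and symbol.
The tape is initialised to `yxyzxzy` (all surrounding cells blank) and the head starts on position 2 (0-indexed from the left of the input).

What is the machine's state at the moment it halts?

state=A head=2 tape=yx[y]zxzy   (A,y)→(C,y,R)
state=C head=3 tape=yxy[z]xzy   (C,z)→(A,_,S)
state=A head=3 tape=yxy[_]xzy   (A,_)→(B,y,L)
state=B head=2 tape=yx[y]yxzy   (B,y)→(A,x,R)
state=A head=3 tape=yxx[y]xzy   (A,y)→(C,y,R)
state=C head=4 tape=yxxy[x]zy   (C,x)→(A,y,S)
state=A head=4 tape=yxxy[y]zy   (A,y)→(C,y,R)
state=C head=5 tape=yxxyy[z]y   (C,z)→(A,_,S)
state=A head=5 tape=yxxyy[_]y   (A,_)→(B,y,L)
state=B head=4 tape=yxxy[y]yy   (B,y)→(A,x,R)
state=A head=5 tape=yxxyx[y]y   (A,y)→(C,y,R)
state=C head=6 tape=yxxyxy[y]
No transition is defined for (C, y); M halts in state C.

C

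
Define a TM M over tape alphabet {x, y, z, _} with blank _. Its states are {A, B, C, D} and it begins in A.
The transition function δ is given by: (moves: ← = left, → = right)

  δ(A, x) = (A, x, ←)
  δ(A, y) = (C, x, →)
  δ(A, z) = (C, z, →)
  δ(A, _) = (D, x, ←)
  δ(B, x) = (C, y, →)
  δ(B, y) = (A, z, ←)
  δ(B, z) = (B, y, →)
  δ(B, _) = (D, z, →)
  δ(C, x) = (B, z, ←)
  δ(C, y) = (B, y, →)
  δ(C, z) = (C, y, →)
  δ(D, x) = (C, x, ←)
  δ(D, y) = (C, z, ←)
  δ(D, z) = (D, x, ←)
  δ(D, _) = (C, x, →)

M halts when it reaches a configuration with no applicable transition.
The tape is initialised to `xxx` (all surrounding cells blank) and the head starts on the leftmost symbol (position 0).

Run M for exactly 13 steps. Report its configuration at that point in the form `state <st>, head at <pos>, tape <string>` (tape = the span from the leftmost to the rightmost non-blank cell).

state A, head at -1, tape xyzzx

A | __[x]xx   read x → write x, move ←, go to A
A | _[_]xxx   read _ → write x, move ←, go to D
D | [_]xxxx   read _ → write x, move →, go to C
C | x[x]xxx   read x → write z, move ←, go to B
B | [x]zxxx   read x → write y, move →, go to C
C | y[z]xxx   read z → write y, move →, go to C
C | yy[x]xx   read x → write z, move ←, go to B
B | y[y]zxx   read y → write z, move ←, go to A
A | [y]zzxx   read y → write x, move →, go to C
C | x[z]zxx   read z → write y, move →, go to C
C | xy[z]xx   read z → write y, move →, go to C
C | xyy[x]x   read x → write z, move ←, go to B
B | xy[y]zx   read y → write z, move ←, go to A
A | x[y]zzx
After 13 steps: state A, head at -1, tape xyzzx.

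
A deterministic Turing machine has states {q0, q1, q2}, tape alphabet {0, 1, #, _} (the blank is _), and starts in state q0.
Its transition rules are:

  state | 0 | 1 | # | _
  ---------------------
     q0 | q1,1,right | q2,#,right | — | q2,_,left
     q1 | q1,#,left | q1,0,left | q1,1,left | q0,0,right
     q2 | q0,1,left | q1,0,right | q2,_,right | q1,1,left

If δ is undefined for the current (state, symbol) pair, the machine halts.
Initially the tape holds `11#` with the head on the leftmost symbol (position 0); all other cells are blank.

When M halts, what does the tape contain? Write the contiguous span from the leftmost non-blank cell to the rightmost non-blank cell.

state=q0 head=0 tape=__[1]1#__   (q0,1)→(q2,#,right)
state=q2 head=1 tape=__#[1]#__   (q2,1)→(q1,0,right)
state=q1 head=2 tape=__#0[#]__   (q1,#)→(q1,1,left)
state=q1 head=1 tape=__#[0]1__   (q1,0)→(q1,#,left)
state=q1 head=0 tape=__[#]#1__   (q1,#)→(q1,1,left)
state=q1 head=-1 tape=_[_]1#1__   (q1,_)→(q0,0,right)
state=q0 head=0 tape=_0[1]#1__   (q0,1)→(q2,#,right)
state=q2 head=1 tape=_0#[#]1__   (q2,#)→(q2,_,right)
state=q2 head=2 tape=_0#_[1]__   (q2,1)→(q1,0,right)
state=q1 head=3 tape=_0#_0[_]_   (q1,_)→(q0,0,right)
state=q0 head=4 tape=_0#_00[_]   (q0,_)→(q2,_,left)
state=q2 head=3 tape=_0#_0[0]_   (q2,0)→(q0,1,left)
state=q0 head=2 tape=_0#_[0]1_   (q0,0)→(q1,1,right)
state=q1 head=3 tape=_0#_1[1]_   (q1,1)→(q1,0,left)
state=q1 head=2 tape=_0#_[1]0_   (q1,1)→(q1,0,left)
state=q1 head=1 tape=_0#[_]00_   (q1,_)→(q0,0,right)
state=q0 head=2 tape=_0#0[0]0_   (q0,0)→(q1,1,right)
state=q1 head=3 tape=_0#01[0]_   (q1,0)→(q1,#,left)
state=q1 head=2 tape=_0#0[1]#_   (q1,1)→(q1,0,left)
state=q1 head=1 tape=_0#[0]0#_   (q1,0)→(q1,#,left)
state=q1 head=0 tape=_0[#]#0#_   (q1,#)→(q1,1,left)
state=q1 head=-1 tape=_[0]1#0#_   (q1,0)→(q1,#,left)
state=q1 head=-2 tape=[_]#1#0#_   (q1,_)→(q0,0,right)
state=q0 head=-1 tape=0[#]1#0#_
The non-blank tape span at halt is 0#1#0#.

0#1#0#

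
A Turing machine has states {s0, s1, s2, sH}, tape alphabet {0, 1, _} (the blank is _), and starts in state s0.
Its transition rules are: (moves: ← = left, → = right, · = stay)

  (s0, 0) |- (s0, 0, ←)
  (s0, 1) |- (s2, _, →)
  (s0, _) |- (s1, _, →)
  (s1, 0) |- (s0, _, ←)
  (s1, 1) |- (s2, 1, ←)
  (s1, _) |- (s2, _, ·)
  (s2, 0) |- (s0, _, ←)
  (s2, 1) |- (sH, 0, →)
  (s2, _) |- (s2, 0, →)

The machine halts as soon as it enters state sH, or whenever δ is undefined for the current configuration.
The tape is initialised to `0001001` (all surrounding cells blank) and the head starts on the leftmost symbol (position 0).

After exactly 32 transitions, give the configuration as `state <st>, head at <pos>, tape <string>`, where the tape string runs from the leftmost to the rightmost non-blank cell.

state sH, head at 4, tape 0000001

s0 | _[0]001001   read 0 → write 0, move ←, go to s0
s0 | [_]0001001   read _ → write _, move →, go to s1
s1 | _[0]001001   read 0 → write _, move ←, go to s0
s0 | [_]_001001   read _ → write _, move →, go to s1
s1 | _[_]001001   read _ → write _, move ·, go to s2
s2 | _[_]001001   read _ → write 0, move →, go to s2
s2 | _0[0]01001   read 0 → write _, move ←, go to s0
s0 | _[0]_01001   read 0 → write 0, move ←, go to s0
s0 | [_]0_01001   read _ → write _, move →, go to s1
s1 | _[0]_01001   read 0 → write _, move ←, go to s0
s0 | [_]__01001   read _ → write _, move →, go to s1
s1 | _[_]_01001   read _ → write _, move ·, go to s2
s2 | _[_]_01001   read _ → write 0, move →, go to s2
s2 | _0[_]01001   read _ → write 0, move →, go to s2
s2 | _00[0]1001   read 0 → write _, move ←, go to s0
s0 | _0[0]_1001   read 0 → write 0, move ←, go to s0
s0 | _[0]0_1001   read 0 → write 0, move ←, go to s0
s0 | [_]00_1001   read _ → write _, move →, go to s1
s1 | _[0]0_1001   read 0 → write _, move ←, go to s0
s0 | [_]_0_1001   read _ → write _, move →, go to s1
s1 | _[_]0_1001   read _ → write _, move ·, go to s2
s2 | _[_]0_1001   read _ → write 0, move →, go to s2
s2 | _0[0]_1001   read 0 → write _, move ←, go to s0
s0 | _[0]__1001   read 0 → write 0, move ←, go to s0
s0 | [_]0__1001   read _ → write _, move →, go to s1
s1 | _[0]__1001   read 0 → write _, move ←, go to s0
s0 | [_]___1001   read _ → write _, move →, go to s1
s1 | _[_]__1001   read _ → write _, move ·, go to s2
s2 | _[_]__1001   read _ → write 0, move →, go to s2
s2 | _0[_]_1001   read _ → write 0, move →, go to s2
s2 | _00[_]1001   read _ → write 0, move →, go to s2
s2 | _000[1]001   read 1 → write 0, move →, go to sH
sH | _0000[0]01
After 32 steps: state sH, head at 4, tape 0000001.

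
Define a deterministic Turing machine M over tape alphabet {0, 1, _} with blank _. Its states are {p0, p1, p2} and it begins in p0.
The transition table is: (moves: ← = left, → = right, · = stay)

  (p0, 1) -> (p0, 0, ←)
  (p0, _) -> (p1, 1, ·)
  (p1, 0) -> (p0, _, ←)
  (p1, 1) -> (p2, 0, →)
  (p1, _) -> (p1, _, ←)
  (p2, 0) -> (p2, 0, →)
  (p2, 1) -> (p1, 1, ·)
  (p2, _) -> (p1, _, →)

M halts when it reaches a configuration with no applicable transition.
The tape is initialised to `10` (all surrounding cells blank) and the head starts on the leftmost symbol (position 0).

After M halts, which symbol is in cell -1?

0

p0 | _[1]0__   read 1 → write 0, move ←, go to p0
p0 | [_]00__   read _ → write 1, move ·, go to p1
p1 | [1]00__   read 1 → write 0, move →, go to p2
p2 | 0[0]0__   read 0 → write 0, move →, go to p2
p2 | 00[0]__   read 0 → write 0, move →, go to p2
p2 | 000[_]_   read _ → write _, move →, go to p1
p1 | 000_[_]   read _ → write _, move ←, go to p1
p1 | 000[_]_   read _ → write _, move ←, go to p1
p1 | 00[0]__   read 0 → write _, move ←, go to p0
p0 | 0[0]___
Cell -1 holds 0 when M halts.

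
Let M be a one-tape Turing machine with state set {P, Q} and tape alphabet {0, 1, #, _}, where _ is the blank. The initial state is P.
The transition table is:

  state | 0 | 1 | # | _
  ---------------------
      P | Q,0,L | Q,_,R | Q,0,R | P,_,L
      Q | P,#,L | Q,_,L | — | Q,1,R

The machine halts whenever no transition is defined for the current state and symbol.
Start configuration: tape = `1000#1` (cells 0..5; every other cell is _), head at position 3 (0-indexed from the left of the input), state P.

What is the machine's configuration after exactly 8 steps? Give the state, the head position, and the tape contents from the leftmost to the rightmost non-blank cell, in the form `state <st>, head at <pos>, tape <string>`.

state=P head=3 tape=_100[0]#1   (P,0)→(Q,0,L)
state=Q head=2 tape=_10[0]0#1   (Q,0)→(P,#,L)
state=P head=1 tape=_1[0]#0#1   (P,0)→(Q,0,L)
state=Q head=0 tape=_[1]0#0#1   (Q,1)→(Q,_,L)
state=Q head=-1 tape=[_]_0#0#1   (Q,_)→(Q,1,R)
state=Q head=0 tape=1[_]0#0#1   (Q,_)→(Q,1,R)
state=Q head=1 tape=11[0]#0#1   (Q,0)→(P,#,L)
state=P head=0 tape=1[1]##0#1   (P,1)→(Q,_,R)
state=Q head=1 tape=1_[#]#0#1
After 8 steps: state Q, head at 1, tape 1_##0#1.

state Q, head at 1, tape 1_##0#1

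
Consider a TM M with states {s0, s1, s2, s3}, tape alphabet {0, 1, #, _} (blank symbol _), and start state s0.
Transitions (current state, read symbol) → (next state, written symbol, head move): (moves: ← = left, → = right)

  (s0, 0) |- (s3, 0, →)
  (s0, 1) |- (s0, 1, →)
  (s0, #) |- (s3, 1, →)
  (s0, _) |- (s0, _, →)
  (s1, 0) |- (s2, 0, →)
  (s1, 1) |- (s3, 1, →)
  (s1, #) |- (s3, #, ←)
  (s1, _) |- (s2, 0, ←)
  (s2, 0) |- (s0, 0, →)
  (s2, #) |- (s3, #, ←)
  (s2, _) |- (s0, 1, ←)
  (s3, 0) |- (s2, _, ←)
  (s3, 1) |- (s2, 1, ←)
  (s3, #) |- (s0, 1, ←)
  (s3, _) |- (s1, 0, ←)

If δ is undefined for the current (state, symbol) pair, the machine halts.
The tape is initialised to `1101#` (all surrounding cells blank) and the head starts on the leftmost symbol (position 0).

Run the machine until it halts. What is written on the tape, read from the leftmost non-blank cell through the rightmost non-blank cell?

11011

state=s0 head=0 tape=[1]101#_   (s0,1)→(s0,1,→)
state=s0 head=1 tape=1[1]01#_   (s0,1)→(s0,1,→)
state=s0 head=2 tape=11[0]1#_   (s0,0)→(s3,0,→)
state=s3 head=3 tape=110[1]#_   (s3,1)→(s2,1,←)
state=s2 head=2 tape=11[0]1#_   (s2,0)→(s0,0,→)
state=s0 head=3 tape=110[1]#_   (s0,1)→(s0,1,→)
state=s0 head=4 tape=1101[#]_   (s0,#)→(s3,1,→)
state=s3 head=5 tape=11011[_]   (s3,_)→(s1,0,←)
state=s1 head=4 tape=1101[1]0   (s1,1)→(s3,1,→)
state=s3 head=5 tape=11011[0]   (s3,0)→(s2,_,←)
state=s2 head=4 tape=1101[1]_
The non-blank tape span at halt is 11011.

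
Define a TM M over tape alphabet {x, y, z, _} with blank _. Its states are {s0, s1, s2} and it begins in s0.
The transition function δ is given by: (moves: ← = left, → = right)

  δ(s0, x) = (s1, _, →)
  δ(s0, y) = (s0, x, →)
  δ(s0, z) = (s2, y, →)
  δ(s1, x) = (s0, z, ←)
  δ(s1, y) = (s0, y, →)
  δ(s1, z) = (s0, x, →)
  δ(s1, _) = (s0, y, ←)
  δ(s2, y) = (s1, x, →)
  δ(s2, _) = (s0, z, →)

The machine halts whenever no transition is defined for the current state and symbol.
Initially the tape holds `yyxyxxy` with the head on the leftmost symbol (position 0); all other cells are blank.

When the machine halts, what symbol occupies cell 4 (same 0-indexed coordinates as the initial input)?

state=s0 head=0 tape=[y]yxyxxy   (s0,y)→(s0,x,→)
state=s0 head=1 tape=x[y]xyxxy   (s0,y)→(s0,x,→)
state=s0 head=2 tape=xx[x]yxxy   (s0,x)→(s1,_,→)
state=s1 head=3 tape=xx_[y]xxy   (s1,y)→(s0,y,→)
state=s0 head=4 tape=xx_y[x]xy   (s0,x)→(s1,_,→)
state=s1 head=5 tape=xx_y_[x]y   (s1,x)→(s0,z,←)
state=s0 head=4 tape=xx_y[_]zy
Cell 4 holds _ when M halts.

_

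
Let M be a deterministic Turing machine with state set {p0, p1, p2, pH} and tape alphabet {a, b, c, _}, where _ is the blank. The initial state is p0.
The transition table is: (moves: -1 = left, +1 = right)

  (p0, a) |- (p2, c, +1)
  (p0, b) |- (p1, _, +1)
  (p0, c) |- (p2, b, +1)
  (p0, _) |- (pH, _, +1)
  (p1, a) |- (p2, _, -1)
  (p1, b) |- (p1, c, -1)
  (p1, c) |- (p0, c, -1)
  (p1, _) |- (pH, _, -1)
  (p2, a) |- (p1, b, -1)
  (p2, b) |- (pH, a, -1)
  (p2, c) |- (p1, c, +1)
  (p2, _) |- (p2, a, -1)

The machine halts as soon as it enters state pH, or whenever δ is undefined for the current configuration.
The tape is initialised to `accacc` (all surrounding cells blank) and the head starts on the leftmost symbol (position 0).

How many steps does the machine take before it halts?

p0 | [a]ccacc   read a → write c, move +1, go to p2
p2 | c[c]cacc   read c → write c, move +1, go to p1
p1 | cc[c]acc   read c → write c, move -1, go to p0
p0 | c[c]cacc   read c → write b, move +1, go to p2
p2 | cb[c]acc   read c → write c, move +1, go to p1
p1 | cbc[a]cc   read a → write _, move -1, go to p2
p2 | cb[c]_cc   read c → write c, move +1, go to p1
p1 | cbc[_]cc   read _ → write _, move -1, go to pH
pH | cb[c]_cc
M halts after 8 transitions.

8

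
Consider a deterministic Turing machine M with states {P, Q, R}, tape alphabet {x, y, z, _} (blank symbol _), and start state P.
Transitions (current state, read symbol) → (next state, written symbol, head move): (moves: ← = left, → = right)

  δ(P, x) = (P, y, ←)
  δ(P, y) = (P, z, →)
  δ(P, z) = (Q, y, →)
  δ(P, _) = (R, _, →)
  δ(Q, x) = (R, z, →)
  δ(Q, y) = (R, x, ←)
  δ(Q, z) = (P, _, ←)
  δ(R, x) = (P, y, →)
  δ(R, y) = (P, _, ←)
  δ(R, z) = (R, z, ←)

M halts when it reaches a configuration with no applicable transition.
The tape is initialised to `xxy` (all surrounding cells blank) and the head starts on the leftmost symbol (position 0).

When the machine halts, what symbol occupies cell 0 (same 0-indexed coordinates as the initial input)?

P | _[x]xy   read x → write y, move ←, go to P
P | [_]yxy   read _ → write _, move →, go to R
R | _[y]xy   read y → write _, move ←, go to P
P | [_]_xy   read _ → write _, move →, go to R
R | _[_]xy
Cell 0 holds _ when M halts.

_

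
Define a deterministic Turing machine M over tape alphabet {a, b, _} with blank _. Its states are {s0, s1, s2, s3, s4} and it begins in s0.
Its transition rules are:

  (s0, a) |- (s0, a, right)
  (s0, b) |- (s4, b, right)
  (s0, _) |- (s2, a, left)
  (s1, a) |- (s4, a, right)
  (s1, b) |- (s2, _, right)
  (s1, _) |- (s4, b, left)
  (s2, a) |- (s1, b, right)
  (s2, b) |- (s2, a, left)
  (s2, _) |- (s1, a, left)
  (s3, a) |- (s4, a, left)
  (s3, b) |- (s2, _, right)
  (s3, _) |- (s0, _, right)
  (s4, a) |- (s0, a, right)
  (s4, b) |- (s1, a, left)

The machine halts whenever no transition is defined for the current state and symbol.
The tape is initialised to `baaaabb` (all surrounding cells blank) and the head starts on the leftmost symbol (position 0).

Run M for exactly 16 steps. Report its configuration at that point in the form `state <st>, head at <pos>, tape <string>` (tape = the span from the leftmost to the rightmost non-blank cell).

state=s0 head=0 tape=[b]aaaabb__   (s0,b)→(s4,b,right)
state=s4 head=1 tape=b[a]aaabb__   (s4,a)→(s0,a,right)
state=s0 head=2 tape=ba[a]aabb__   (s0,a)→(s0,a,right)
state=s0 head=3 tape=baa[a]abb__   (s0,a)→(s0,a,right)
state=s0 head=4 tape=baaa[a]bb__   (s0,a)→(s0,a,right)
state=s0 head=5 tape=baaaa[b]b__   (s0,b)→(s4,b,right)
state=s4 head=6 tape=baaaab[b]__   (s4,b)→(s1,a,left)
state=s1 head=5 tape=baaaa[b]a__   (s1,b)→(s2,_,right)
state=s2 head=6 tape=baaaa_[a]__   (s2,a)→(s1,b,right)
state=s1 head=7 tape=baaaa_b[_]_   (s1,_)→(s4,b,left)
state=s4 head=6 tape=baaaa_[b]b_   (s4,b)→(s1,a,left)
state=s1 head=5 tape=baaaa[_]ab_   (s1,_)→(s4,b,left)
state=s4 head=4 tape=baaa[a]bab_   (s4,a)→(s0,a,right)
state=s0 head=5 tape=baaaa[b]ab_   (s0,b)→(s4,b,right)
state=s4 head=6 tape=baaaab[a]b_   (s4,a)→(s0,a,right)
state=s0 head=7 tape=baaaaba[b]_   (s0,b)→(s4,b,right)
state=s4 head=8 tape=baaaabab[_]
After 16 steps: state s4, head at 8, tape baaaabab.

state s4, head at 8, tape baaaabab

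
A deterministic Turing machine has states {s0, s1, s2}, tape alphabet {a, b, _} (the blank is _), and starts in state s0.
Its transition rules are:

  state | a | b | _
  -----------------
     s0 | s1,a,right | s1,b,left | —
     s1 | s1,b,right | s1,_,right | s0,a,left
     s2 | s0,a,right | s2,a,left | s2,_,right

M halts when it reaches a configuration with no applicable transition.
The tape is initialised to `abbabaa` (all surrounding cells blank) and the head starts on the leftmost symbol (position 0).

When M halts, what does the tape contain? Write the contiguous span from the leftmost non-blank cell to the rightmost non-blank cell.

a__b__aba

s0 | [a]bbabaa__   read a → write a, move right, go to s1
s1 | a[b]babaa__   read b → write _, move right, go to s1
s1 | a_[b]abaa__   read b → write _, move right, go to s1
s1 | a__[a]baa__   read a → write b, move right, go to s1
s1 | a__b[b]aa__   read b → write _, move right, go to s1
s1 | a__b_[a]a__   read a → write b, move right, go to s1
s1 | a__b_b[a]__   read a → write b, move right, go to s1
s1 | a__b_bb[_]_   read _ → write a, move left, go to s0
s0 | a__b_b[b]a_   read b → write b, move left, go to s1
s1 | a__b_[b]ba_   read b → write _, move right, go to s1
s1 | a__b__[b]a_   read b → write _, move right, go to s1
s1 | a__b___[a]_   read a → write b, move right, go to s1
s1 | a__b___b[_]   read _ → write a, move left, go to s0
s0 | a__b___[b]a   read b → write b, move left, go to s1
s1 | a__b__[_]ba   read _ → write a, move left, go to s0
s0 | a__b_[_]aba
The non-blank tape span at halt is a__b__aba.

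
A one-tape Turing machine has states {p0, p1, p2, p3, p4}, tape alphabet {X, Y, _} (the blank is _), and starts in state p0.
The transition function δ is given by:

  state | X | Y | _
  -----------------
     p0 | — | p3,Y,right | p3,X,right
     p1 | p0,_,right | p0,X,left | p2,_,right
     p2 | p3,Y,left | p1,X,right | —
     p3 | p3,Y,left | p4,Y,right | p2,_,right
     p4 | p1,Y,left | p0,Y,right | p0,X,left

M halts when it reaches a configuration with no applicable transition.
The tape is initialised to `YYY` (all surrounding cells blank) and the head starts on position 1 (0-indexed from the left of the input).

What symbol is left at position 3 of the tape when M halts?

Y

p0 | Y[Y]Y____   read Y → write Y, move right, go to p3
p3 | YY[Y]____   read Y → write Y, move right, go to p4
p4 | YYY[_]___   read _ → write X, move left, go to p0
p0 | YY[Y]X___   read Y → write Y, move right, go to p3
p3 | YYY[X]___   read X → write Y, move left, go to p3
p3 | YY[Y]Y___   read Y → write Y, move right, go to p4
p4 | YYY[Y]___   read Y → write Y, move right, go to p0
p0 | YYYY[_]__   read _ → write X, move right, go to p3
p3 | YYYYX[_]_   read _ → write _, move right, go to p2
p2 | YYYYX_[_]
Cell 3 holds Y when M halts.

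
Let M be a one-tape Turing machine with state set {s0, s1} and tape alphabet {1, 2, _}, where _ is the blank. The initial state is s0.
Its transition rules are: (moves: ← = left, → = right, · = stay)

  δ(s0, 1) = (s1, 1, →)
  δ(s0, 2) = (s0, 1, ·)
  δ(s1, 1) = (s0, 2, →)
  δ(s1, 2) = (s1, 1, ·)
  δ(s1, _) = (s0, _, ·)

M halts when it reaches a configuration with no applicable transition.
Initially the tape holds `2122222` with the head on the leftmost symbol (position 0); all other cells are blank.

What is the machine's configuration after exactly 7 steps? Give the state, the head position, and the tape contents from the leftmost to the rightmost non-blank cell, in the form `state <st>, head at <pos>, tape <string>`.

state s0, head at 4, tape 1212222

state=s0 head=0 tape=[2]122222   (s0,2)→(s0,1,·)
state=s0 head=0 tape=[1]122222   (s0,1)→(s1,1,→)
state=s1 head=1 tape=1[1]22222   (s1,1)→(s0,2,→)
state=s0 head=2 tape=12[2]2222   (s0,2)→(s0,1,·)
state=s0 head=2 tape=12[1]2222   (s0,1)→(s1,1,→)
state=s1 head=3 tape=121[2]222   (s1,2)→(s1,1,·)
state=s1 head=3 tape=121[1]222   (s1,1)→(s0,2,→)
state=s0 head=4 tape=1212[2]22
After 7 steps: state s0, head at 4, tape 1212222.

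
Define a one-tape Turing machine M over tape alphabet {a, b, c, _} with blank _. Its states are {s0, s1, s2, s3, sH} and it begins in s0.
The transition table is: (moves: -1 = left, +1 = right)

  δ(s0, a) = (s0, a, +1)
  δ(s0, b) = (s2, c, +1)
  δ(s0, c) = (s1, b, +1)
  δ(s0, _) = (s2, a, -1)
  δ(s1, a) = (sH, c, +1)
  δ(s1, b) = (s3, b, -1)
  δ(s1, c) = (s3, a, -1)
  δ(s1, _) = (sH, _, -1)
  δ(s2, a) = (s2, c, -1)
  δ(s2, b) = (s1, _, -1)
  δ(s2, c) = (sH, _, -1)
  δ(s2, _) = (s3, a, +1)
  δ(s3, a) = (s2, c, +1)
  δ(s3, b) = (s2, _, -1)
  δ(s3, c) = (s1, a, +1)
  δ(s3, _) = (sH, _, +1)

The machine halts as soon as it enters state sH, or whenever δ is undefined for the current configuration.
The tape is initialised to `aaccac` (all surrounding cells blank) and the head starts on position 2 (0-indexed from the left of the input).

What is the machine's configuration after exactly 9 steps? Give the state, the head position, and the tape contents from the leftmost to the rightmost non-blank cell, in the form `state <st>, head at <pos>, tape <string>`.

s0 | _aa[c]cac   read c → write b, move +1, go to s1
s1 | _aab[c]ac   read c → write a, move -1, go to s3
s3 | _aa[b]aac   read b → write _, move -1, go to s2
s2 | _a[a]_aac   read a → write c, move -1, go to s2
s2 | _[a]c_aac   read a → write c, move -1, go to s2
s2 | [_]cc_aac   read _ → write a, move +1, go to s3
s3 | a[c]c_aac   read c → write a, move +1, go to s1
s1 | aa[c]_aac   read c → write a, move -1, go to s3
s3 | a[a]a_aac   read a → write c, move +1, go to s2
s2 | ac[a]_aac
After 9 steps: state s2, head at 1, tape aca_aac.

state s2, head at 1, tape aca_aac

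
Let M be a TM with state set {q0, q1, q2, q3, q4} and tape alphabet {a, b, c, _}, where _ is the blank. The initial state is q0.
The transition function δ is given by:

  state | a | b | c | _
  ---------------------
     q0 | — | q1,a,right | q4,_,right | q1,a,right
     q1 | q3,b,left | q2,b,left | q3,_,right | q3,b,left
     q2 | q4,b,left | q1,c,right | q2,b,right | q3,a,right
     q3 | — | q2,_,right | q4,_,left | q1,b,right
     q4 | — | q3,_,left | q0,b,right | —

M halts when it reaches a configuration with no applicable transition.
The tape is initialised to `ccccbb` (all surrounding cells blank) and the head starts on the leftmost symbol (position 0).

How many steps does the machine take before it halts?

state=q0 head=0 tape=[c]cccbb__   (q0,c)→(q4,_,right)
state=q4 head=1 tape=_[c]ccbb__   (q4,c)→(q0,b,right)
state=q0 head=2 tape=_b[c]cbb__   (q0,c)→(q4,_,right)
state=q4 head=3 tape=_b_[c]bb__   (q4,c)→(q0,b,right)
state=q0 head=4 tape=_b_b[b]b__   (q0,b)→(q1,a,right)
state=q1 head=5 tape=_b_ba[b]__   (q1,b)→(q2,b,left)
state=q2 head=4 tape=_b_b[a]b__   (q2,a)→(q4,b,left)
state=q4 head=3 tape=_b_[b]bb__   (q4,b)→(q3,_,left)
state=q3 head=2 tape=_b[_]_bb__   (q3,_)→(q1,b,right)
state=q1 head=3 tape=_bb[_]bb__   (q1,_)→(q3,b,left)
state=q3 head=2 tape=_b[b]bbb__   (q3,b)→(q2,_,right)
state=q2 head=3 tape=_b_[b]bb__   (q2,b)→(q1,c,right)
state=q1 head=4 tape=_b_c[b]b__   (q1,b)→(q2,b,left)
state=q2 head=3 tape=_b_[c]bb__   (q2,c)→(q2,b,right)
state=q2 head=4 tape=_b_b[b]b__   (q2,b)→(q1,c,right)
state=q1 head=5 tape=_b_bc[b]__   (q1,b)→(q2,b,left)
state=q2 head=4 tape=_b_b[c]b__   (q2,c)→(q2,b,right)
state=q2 head=5 tape=_b_bb[b]__   (q2,b)→(q1,c,right)
state=q1 head=6 tape=_b_bbc[_]_   (q1,_)→(q3,b,left)
state=q3 head=5 tape=_b_bb[c]b_   (q3,c)→(q4,_,left)
state=q4 head=4 tape=_b_b[b]_b_   (q4,b)→(q3,_,left)
state=q3 head=3 tape=_b_[b]__b_   (q3,b)→(q2,_,right)
state=q2 head=4 tape=_b__[_]_b_   (q2,_)→(q3,a,right)
state=q3 head=5 tape=_b__a[_]b_   (q3,_)→(q1,b,right)
state=q1 head=6 tape=_b__ab[b]_   (q1,b)→(q2,b,left)
state=q2 head=5 tape=_b__a[b]b_   (q2,b)→(q1,c,right)
state=q1 head=6 tape=_b__ac[b]_   (q1,b)→(q2,b,left)
state=q2 head=5 tape=_b__a[c]b_   (q2,c)→(q2,b,right)
state=q2 head=6 tape=_b__ab[b]_   (q2,b)→(q1,c,right)
state=q1 head=7 tape=_b__abc[_]   (q1,_)→(q3,b,left)
state=q3 head=6 tape=_b__ab[c]b   (q3,c)→(q4,_,left)
state=q4 head=5 tape=_b__a[b]_b   (q4,b)→(q3,_,left)
state=q3 head=4 tape=_b__[a]__b
M halts after 32 transitions.

32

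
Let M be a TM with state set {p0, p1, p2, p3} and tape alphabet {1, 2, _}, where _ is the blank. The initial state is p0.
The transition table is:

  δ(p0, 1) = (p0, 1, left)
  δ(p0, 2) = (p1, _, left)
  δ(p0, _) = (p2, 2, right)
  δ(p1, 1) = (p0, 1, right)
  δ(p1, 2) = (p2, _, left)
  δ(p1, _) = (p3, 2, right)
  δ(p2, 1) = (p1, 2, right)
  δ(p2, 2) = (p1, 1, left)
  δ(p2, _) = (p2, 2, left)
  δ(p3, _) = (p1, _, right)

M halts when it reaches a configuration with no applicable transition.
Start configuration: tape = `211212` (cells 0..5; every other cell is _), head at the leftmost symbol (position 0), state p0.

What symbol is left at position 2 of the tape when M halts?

p0 | _[2]11212   read 2 → write _, move left, go to p1
p1 | [_]_11212   read _ → write 2, move right, go to p3
p3 | 2[_]11212   read _ → write _, move right, go to p1
p1 | 2_[1]1212   read 1 → write 1, move right, go to p0
p0 | 2_1[1]212   read 1 → write 1, move left, go to p0
p0 | 2_[1]1212   read 1 → write 1, move left, go to p0
p0 | 2[_]11212   read _ → write 2, move right, go to p2
p2 | 22[1]1212   read 1 → write 2, move right, go to p1
p1 | 222[1]212   read 1 → write 1, move right, go to p0
p0 | 2221[2]12   read 2 → write _, move left, go to p1
p1 | 222[1]_12   read 1 → write 1, move right, go to p0
p0 | 2221[_]12   read _ → write 2, move right, go to p2
p2 | 22212[1]2   read 1 → write 2, move right, go to p1
p1 | 222122[2]   read 2 → write _, move left, go to p2
p2 | 22212[2]_   read 2 → write 1, move left, go to p1
p1 | 2221[2]1_   read 2 → write _, move left, go to p2
p2 | 222[1]_1_   read 1 → write 2, move right, go to p1
p1 | 2222[_]1_   read _ → write 2, move right, go to p3
p3 | 22222[1]_
Cell 2 holds 2 when M halts.

2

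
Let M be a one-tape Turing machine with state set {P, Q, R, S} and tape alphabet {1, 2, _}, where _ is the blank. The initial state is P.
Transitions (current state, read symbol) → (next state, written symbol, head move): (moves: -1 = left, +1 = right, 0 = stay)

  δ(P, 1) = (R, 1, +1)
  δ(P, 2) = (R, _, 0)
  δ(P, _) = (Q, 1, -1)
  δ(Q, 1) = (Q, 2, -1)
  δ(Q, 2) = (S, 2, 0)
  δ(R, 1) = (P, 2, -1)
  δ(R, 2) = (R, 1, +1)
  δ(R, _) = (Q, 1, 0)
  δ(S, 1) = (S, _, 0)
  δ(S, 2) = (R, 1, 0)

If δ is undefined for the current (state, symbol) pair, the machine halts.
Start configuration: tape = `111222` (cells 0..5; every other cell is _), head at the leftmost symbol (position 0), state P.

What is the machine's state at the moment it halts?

Q

state=P head=0 tape=_[1]11222_   (P,1)→(R,1,+1)
state=R head=1 tape=_1[1]1222_   (R,1)→(P,2,-1)
state=P head=0 tape=_[1]21222_   (P,1)→(R,1,+1)
state=R head=1 tape=_1[2]1222_   (R,2)→(R,1,+1)
state=R head=2 tape=_11[1]222_   (R,1)→(P,2,-1)
state=P head=1 tape=_1[1]2222_   (P,1)→(R,1,+1)
state=R head=2 tape=_11[2]222_   (R,2)→(R,1,+1)
state=R head=3 tape=_111[2]22_   (R,2)→(R,1,+1)
state=R head=4 tape=_1111[2]2_   (R,2)→(R,1,+1)
state=R head=5 tape=_11111[2]_   (R,2)→(R,1,+1)
state=R head=6 tape=_111111[_]   (R,_)→(Q,1,0)
state=Q head=6 tape=_111111[1]   (Q,1)→(Q,2,-1)
state=Q head=5 tape=_11111[1]2   (Q,1)→(Q,2,-1)
state=Q head=4 tape=_1111[1]22   (Q,1)→(Q,2,-1)
state=Q head=3 tape=_111[1]222   (Q,1)→(Q,2,-1)
state=Q head=2 tape=_11[1]2222   (Q,1)→(Q,2,-1)
state=Q head=1 tape=_1[1]22222   (Q,1)→(Q,2,-1)
state=Q head=0 tape=_[1]222222   (Q,1)→(Q,2,-1)
state=Q head=-1 tape=[_]2222222
No transition is defined for (Q, _); M halts in state Q.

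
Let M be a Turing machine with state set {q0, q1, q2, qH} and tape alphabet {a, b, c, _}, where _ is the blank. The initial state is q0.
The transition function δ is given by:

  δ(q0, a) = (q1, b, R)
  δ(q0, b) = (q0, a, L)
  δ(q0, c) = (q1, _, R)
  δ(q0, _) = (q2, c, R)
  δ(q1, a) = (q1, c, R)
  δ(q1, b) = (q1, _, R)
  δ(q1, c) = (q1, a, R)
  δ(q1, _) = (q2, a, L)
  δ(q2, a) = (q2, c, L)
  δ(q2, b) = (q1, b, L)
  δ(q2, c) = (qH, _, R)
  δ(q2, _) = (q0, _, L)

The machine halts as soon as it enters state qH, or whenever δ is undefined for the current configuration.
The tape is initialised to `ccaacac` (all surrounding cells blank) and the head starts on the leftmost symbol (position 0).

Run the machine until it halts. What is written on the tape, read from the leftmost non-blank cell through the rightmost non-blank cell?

state=q0 head=0 tape=[c]caacac_   (q0,c)→(q1,_,R)
state=q1 head=1 tape=_[c]aacac_   (q1,c)→(q1,a,R)
state=q1 head=2 tape=_a[a]acac_   (q1,a)→(q1,c,R)
state=q1 head=3 tape=_ac[a]cac_   (q1,a)→(q1,c,R)
state=q1 head=4 tape=_acc[c]ac_   (q1,c)→(q1,a,R)
state=q1 head=5 tape=_acca[a]c_   (q1,a)→(q1,c,R)
state=q1 head=6 tape=_accac[c]_   (q1,c)→(q1,a,R)
state=q1 head=7 tape=_accaca[_]   (q1,_)→(q2,a,L)
state=q2 head=6 tape=_accac[a]a   (q2,a)→(q2,c,L)
state=q2 head=5 tape=_acca[c]ca   (q2,c)→(qH,_,R)
state=qH head=6 tape=_acca_[c]a
The non-blank tape span at halt is acca_ca.

acca_ca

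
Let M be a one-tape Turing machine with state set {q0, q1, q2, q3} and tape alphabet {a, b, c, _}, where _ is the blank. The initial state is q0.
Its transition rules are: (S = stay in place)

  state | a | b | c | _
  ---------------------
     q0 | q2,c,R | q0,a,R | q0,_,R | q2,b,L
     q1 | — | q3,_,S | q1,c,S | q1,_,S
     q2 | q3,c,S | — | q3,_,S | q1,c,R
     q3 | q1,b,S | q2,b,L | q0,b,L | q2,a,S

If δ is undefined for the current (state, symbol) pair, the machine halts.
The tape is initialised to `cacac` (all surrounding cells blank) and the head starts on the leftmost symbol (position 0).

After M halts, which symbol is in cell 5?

q0 | [c]acac__   read c → write _, move R, go to q0
q0 | _[a]cac__   read a → write c, move R, go to q2
q2 | _c[c]ac__   read c → write _, move S, go to q3
q3 | _c[_]ac__   read _ → write a, move S, go to q2
q2 | _c[a]ac__   read a → write c, move S, go to q3
q3 | _c[c]ac__   read c → write b, move L, go to q0
q0 | _[c]bac__   read c → write _, move R, go to q0
q0 | __[b]ac__   read b → write a, move R, go to q0
q0 | __a[a]c__   read a → write c, move R, go to q2
q2 | __ac[c]__   read c → write _, move S, go to q3
q3 | __ac[_]__   read _ → write a, move S, go to q2
q2 | __ac[a]__   read a → write c, move S, go to q3
q3 | __ac[c]__   read c → write b, move L, go to q0
q0 | __a[c]b__   read c → write _, move R, go to q0
q0 | __a_[b]__   read b → write a, move R, go to q0
q0 | __a_a[_]_   read _ → write b, move L, go to q2
q2 | __a_[a]b_   read a → write c, move S, go to q3
q3 | __a_[c]b_   read c → write b, move L, go to q0
q0 | __a[_]bb_   read _ → write b, move L, go to q2
q2 | __[a]bbb_   read a → write c, move S, go to q3
q3 | __[c]bbb_   read c → write b, move L, go to q0
q0 | _[_]bbbb_   read _ → write b, move L, go to q2
q2 | [_]bbbbb_   read _ → write c, move R, go to q1
q1 | c[b]bbbb_   read b → write _, move S, go to q3
q3 | c[_]bbbb_   read _ → write a, move S, go to q2
q2 | c[a]bbbb_   read a → write c, move S, go to q3
q3 | c[c]bbbb_   read c → write b, move L, go to q0
q0 | [c]bbbbb_   read c → write _, move R, go to q0
q0 | _[b]bbbb_   read b → write a, move R, go to q0
q0 | _a[b]bbb_   read b → write a, move R, go to q0
q0 | _aa[b]bb_   read b → write a, move R, go to q0
q0 | _aaa[b]b_   read b → write a, move R, go to q0
q0 | _aaaa[b]_   read b → write a, move R, go to q0
q0 | _aaaaa[_]   read _ → write b, move L, go to q2
q2 | _aaaa[a]b   read a → write c, move S, go to q3
q3 | _aaaa[c]b   read c → write b, move L, go to q0
q0 | _aaa[a]bb   read a → write c, move R, go to q2
q2 | _aaac[b]b
Cell 5 holds b when M halts.

b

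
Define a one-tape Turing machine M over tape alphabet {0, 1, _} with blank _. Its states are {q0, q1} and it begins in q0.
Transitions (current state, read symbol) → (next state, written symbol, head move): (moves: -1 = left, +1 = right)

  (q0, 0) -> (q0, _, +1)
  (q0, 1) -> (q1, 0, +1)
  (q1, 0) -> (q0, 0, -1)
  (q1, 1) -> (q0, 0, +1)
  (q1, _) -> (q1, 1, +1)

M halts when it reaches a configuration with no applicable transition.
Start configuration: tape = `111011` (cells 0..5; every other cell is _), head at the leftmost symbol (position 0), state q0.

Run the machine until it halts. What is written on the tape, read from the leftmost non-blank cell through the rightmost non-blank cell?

state=q0 head=0 tape=[1]11011_   (q0,1)→(q1,0,+1)
state=q1 head=1 tape=0[1]1011_   (q1,1)→(q0,0,+1)
state=q0 head=2 tape=00[1]011_   (q0,1)→(q1,0,+1)
state=q1 head=3 tape=000[0]11_   (q1,0)→(q0,0,-1)
state=q0 head=2 tape=00[0]011_   (q0,0)→(q0,_,+1)
state=q0 head=3 tape=00_[0]11_   (q0,0)→(q0,_,+1)
state=q0 head=4 tape=00__[1]1_   (q0,1)→(q1,0,+1)
state=q1 head=5 tape=00__0[1]_   (q1,1)→(q0,0,+1)
state=q0 head=6 tape=00__00[_]
The non-blank tape span at halt is 00__00.

00__00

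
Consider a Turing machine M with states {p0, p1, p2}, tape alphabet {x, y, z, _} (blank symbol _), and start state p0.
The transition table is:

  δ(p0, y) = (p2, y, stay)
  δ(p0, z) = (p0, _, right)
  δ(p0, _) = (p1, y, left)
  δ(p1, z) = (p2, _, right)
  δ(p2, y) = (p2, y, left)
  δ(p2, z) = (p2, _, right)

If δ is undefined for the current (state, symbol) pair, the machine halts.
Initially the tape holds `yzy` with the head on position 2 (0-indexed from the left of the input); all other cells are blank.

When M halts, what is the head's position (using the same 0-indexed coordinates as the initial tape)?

1

state=p0 head=2 tape=yz[y]   (p0,y)→(p2,y,stay)
state=p2 head=2 tape=yz[y]   (p2,y)→(p2,y,left)
state=p2 head=1 tape=y[z]y   (p2,z)→(p2,_,right)
state=p2 head=2 tape=y_[y]   (p2,y)→(p2,y,left)
state=p2 head=1 tape=y[_]y
At halt the head is at cell 1.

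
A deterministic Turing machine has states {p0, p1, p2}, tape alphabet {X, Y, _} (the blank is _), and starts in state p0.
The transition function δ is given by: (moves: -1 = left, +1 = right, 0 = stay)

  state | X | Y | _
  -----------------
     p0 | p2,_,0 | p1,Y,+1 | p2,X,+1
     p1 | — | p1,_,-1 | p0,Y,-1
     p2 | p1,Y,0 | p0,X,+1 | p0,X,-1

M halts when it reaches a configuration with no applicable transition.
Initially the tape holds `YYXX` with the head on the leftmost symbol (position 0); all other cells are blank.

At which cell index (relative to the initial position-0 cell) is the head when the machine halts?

p0 | ___[Y]YXX   read Y → write Y, move +1, go to p1
p1 | ___Y[Y]XX   read Y → write _, move -1, go to p1
p1 | ___[Y]_XX   read Y → write _, move -1, go to p1
p1 | __[_]__XX   read _ → write Y, move -1, go to p0
p0 | _[_]Y__XX   read _ → write X, move +1, go to p2
p2 | _X[Y]__XX   read Y → write X, move +1, go to p0
p0 | _XX[_]_XX   read _ → write X, move +1, go to p2
p2 | _XXX[_]XX   read _ → write X, move -1, go to p0
p0 | _XX[X]XXX   read X → write _, move 0, go to p2
p2 | _XX[_]XXX   read _ → write X, move -1, go to p0
p0 | _X[X]XXXX   read X → write _, move 0, go to p2
p2 | _X[_]XXXX   read _ → write X, move -1, go to p0
p0 | _[X]XXXXX   read X → write _, move 0, go to p2
p2 | _[_]XXXXX   read _ → write X, move -1, go to p0
p0 | [_]XXXXXX   read _ → write X, move +1, go to p2
p2 | X[X]XXXXX   read X → write Y, move 0, go to p1
p1 | X[Y]XXXXX   read Y → write _, move -1, go to p1
p1 | [X]_XXXXX
At halt the head is at cell -3.

-3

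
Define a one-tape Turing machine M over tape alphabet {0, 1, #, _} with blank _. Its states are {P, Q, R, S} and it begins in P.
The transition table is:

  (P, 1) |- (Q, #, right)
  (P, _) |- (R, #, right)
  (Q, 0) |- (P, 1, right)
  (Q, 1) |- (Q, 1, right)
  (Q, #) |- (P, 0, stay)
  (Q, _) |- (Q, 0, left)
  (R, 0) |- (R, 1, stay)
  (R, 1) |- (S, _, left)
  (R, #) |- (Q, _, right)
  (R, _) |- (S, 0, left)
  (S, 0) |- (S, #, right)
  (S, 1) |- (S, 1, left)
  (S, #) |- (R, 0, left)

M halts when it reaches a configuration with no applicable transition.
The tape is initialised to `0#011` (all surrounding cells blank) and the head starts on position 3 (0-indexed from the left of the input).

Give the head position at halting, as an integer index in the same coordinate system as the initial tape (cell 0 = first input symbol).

P | _0#0[1]1___   read 1 → write #, move right, go to Q
Q | _0#0#[1]___   read 1 → write 1, move right, go to Q
Q | _0#0#1[_]__   read _ → write 0, move left, go to Q
Q | _0#0#[1]0__   read 1 → write 1, move right, go to Q
Q | _0#0#1[0]__   read 0 → write 1, move right, go to P
P | _0#0#11[_]_   read _ → write #, move right, go to R
R | _0#0#11#[_]   read _ → write 0, move left, go to S
S | _0#0#11[#]0   read # → write 0, move left, go to R
R | _0#0#1[1]00   read 1 → write _, move left, go to S
S | _0#0#[1]_00   read 1 → write 1, move left, go to S
S | _0#0[#]1_00   read # → write 0, move left, go to R
R | _0#[0]01_00   read 0 → write 1, move stay, go to R
R | _0#[1]01_00   read 1 → write _, move left, go to S
S | _0[#]_01_00   read # → write 0, move left, go to R
R | _[0]0_01_00   read 0 → write 1, move stay, go to R
R | _[1]0_01_00   read 1 → write _, move left, go to S
S | [_]_0_01_00
At halt the head is at cell -1.

-1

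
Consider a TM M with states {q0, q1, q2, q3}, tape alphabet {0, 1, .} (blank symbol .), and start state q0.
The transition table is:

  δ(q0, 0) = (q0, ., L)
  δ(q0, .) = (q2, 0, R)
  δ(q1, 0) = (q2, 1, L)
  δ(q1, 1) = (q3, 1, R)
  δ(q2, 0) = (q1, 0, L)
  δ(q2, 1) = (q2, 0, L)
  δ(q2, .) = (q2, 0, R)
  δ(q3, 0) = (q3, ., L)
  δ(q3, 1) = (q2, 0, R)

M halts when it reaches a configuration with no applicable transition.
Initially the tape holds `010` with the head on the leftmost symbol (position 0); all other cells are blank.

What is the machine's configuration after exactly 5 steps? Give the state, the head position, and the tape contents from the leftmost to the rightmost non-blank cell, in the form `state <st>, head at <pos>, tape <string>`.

q0 | .[0]10   read 0 → write ., move L, go to q0
q0 | [.].10   read . → write 0, move R, go to q2
q2 | 0[.]10   read . → write 0, move R, go to q2
q2 | 00[1]0   read 1 → write 0, move L, go to q2
q2 | 0[0]00   read 0 → write 0, move L, go to q1
q1 | [0]000
After 5 steps: state q1, head at -1, tape 0000.

state q1, head at -1, tape 0000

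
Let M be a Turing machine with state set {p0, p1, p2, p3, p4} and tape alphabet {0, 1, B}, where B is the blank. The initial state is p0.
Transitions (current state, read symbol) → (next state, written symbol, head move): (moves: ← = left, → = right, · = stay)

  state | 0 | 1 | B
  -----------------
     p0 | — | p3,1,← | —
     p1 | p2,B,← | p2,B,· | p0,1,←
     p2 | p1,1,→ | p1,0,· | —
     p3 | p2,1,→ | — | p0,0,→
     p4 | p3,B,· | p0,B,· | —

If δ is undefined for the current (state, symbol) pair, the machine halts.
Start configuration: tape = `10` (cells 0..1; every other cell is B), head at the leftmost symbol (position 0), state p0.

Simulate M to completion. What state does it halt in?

p0 | BB[1]0   read 1 → write 1, move ←, go to p3
p3 | B[B]10   read B → write 0, move →, go to p0
p0 | B0[1]0   read 1 → write 1, move ←, go to p3
p3 | B[0]10   read 0 → write 1, move →, go to p2
p2 | B1[1]0   read 1 → write 0, move ·, go to p1
p1 | B1[0]0   read 0 → write B, move ←, go to p2
p2 | B[1]B0   read 1 → write 0, move ·, go to p1
p1 | B[0]B0   read 0 → write B, move ←, go to p2
p2 | [B]BB0
No transition is defined for (p2, B); M halts in state p2.

p2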